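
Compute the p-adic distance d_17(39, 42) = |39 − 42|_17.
d_17(39, 42) = 1

Step 1 — x − y = 39 − 42 = -3. Step 2 — v_17(-3) = 0 (factor: -3 = −(17^0 · 3); the sign does not affect v_p). Step 3 — |x − y|_17 = 17^{0} = 1.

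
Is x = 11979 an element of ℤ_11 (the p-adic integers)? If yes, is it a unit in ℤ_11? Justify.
x ∈ ℤ_11 but not a unit; v_11(x) = 3 > 0

ℤ_11 = {x ∈ ℚ_11 : v_11(x) ≥ 0} and ℤ_11^× = {x ∈ ℤ_11 : v_11(x) = 0}. Here v_11(11979) = v_11(num) − v_11(den) = 3; compare against these criteria.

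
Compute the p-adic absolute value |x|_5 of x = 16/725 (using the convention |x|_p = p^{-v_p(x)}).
|16/725|_5 = 25

Step 1 — compute v_5(x) by factoring powers of 5 out of the numerator and denominator: v_5(16/725) = -2. Step 2 — apply |x|_p = p^{-v_p(x)} = 5^{2} = 25.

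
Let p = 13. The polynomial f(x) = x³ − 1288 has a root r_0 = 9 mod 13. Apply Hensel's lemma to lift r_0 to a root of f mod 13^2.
r_1 = 165 (mod 169)

Hensel: r_{i+1} = r_i − f(r_i)/f′(r_i) mod 13^{i+2}, where f′(x) = 3x². Iterate:
  r_0 = 9 (mod 13)
  r_1 = 165 (mod 169)
Final: r = 165 with f(r) ≡ 0 mod 13^2.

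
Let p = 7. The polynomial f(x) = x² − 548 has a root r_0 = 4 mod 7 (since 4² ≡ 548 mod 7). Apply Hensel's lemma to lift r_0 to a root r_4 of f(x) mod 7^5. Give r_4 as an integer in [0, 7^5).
r_4 = 9111 (mod 16807)

Hensel's recurrence: r_{i+1} = r_i − f(r_i)·(f′(r_i))^{-1} mod 7^{i+2}, with f′(x) = 2x. Iterate:
  r_0 = 4 (mod 7)
  r_1 = 46 (mod 49)
  r_2 = 193 (mod 343)
  r_3 = 1908 (mod 2401)
  r_4 = 9111 (mod 16807)
Final: r_4 = 9111, and one checks f(r_4) ≡ 0 mod 7^5.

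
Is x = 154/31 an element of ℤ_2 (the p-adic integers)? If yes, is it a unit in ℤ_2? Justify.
x ∈ ℤ_2 but not a unit; v_2(x) = 1 > 0

ℤ_2 = {x ∈ ℚ_2 : v_2(x) ≥ 0} and ℤ_2^× = {x ∈ ℤ_2 : v_2(x) = 0}. Here v_2(154/31) = v_2(num) − v_2(den) = 1; compare against these criteria.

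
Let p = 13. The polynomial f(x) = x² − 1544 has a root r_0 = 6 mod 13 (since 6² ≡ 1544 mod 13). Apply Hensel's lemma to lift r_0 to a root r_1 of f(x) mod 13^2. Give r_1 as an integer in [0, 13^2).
r_1 = 19 (mod 169)

Hensel's recurrence: r_{i+1} = r_i − f(r_i)·(f′(r_i))^{-1} mod 13^{i+2}, with f′(x) = 2x. Iterate:
  r_0 = 6 (mod 13)
  r_1 = 19 (mod 169)
Final: r_1 = 19, and one checks f(r_1) ≡ 0 mod 13^2.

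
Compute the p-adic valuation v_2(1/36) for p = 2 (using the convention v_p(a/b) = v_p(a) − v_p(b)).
v_2(1/36) = -2

Factor powers of 2 from the numerator and denominator of the reduced fraction: 1 = 2^0 · 1 and 36 = 2^2 · 9. Apply v_p(a/b) = v_p(a) − v_p(b): v_2(1/36) = 0 − 2 = -2.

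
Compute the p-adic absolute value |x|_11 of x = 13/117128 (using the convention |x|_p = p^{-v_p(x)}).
|13/117128|_11 = 14641

Step 1 — compute v_11(x) by factoring powers of 11 out of the numerator and denominator: v_11(13/117128) = -4. Step 2 — apply |x|_p = p^{-v_p(x)} = 11^{4} = 14641.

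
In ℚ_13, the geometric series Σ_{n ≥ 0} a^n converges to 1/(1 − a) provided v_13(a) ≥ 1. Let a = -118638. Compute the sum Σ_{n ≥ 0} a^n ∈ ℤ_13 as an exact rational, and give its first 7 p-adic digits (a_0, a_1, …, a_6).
Σ a^n = 1/(1 − a) = 1/118639;  first 7 digits = (1, 0, 0, 11, 8, 12, 3)

v_13(a) = 3 ≥ 1, so the series converges in ℤ_13 to 1/(1 − a) = 1/(1 − (-118638)) = 1/118639. Expand this rational in ℤ_13: compute digits iteratively via d_i = x_i mod 13, x_{i+1} = (x_i − d_i)/13. The first 7 digits are (1, 0, 0, 11, 8, 12, 3).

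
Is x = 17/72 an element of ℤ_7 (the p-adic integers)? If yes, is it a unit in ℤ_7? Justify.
x ∈ ℤ_7^× (unit); v_7(x) = 0

ℤ_7 = {x ∈ ℚ_7 : v_7(x) ≥ 0} and ℤ_7^× = {x ∈ ℤ_7 : v_7(x) = 0}. Here v_7(17/72) = v_7(num) − v_7(den) = 0; compare against these criteria.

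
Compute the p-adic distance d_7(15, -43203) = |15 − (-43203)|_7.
d_7(15, -43203) = 1/2401

Step 1 — x − y = 15 − (-43203) = 43218. Step 2 — v_7(43218) = 4 (factor: 43218 = (7^4 · 18); the sign does not affect v_p). Step 3 — |x − y|_7 = 7^{-4} = 1/2401.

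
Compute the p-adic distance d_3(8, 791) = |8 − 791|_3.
d_3(8, 791) = 1/27

Step 1 — x − y = 8 − 791 = -783. Step 2 — v_3(-783) = 3 (factor: -783 = −(3^3 · 29); the sign does not affect v_p). Step 3 — |x − y|_3 = 3^{-3} = 1/27.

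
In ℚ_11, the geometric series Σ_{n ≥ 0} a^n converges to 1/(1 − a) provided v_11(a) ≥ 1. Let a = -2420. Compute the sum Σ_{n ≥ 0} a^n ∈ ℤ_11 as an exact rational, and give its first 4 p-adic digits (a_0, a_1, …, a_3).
Σ a^n = 1/(1 − a) = 1/2421;  first 4 digits = (1, 0, 2, 9)

v_11(a) = 2 ≥ 1, so the series converges in ℤ_11 to 1/(1 − a) = 1/(1 − (-2420)) = 1/2421. Expand this rational in ℤ_11: compute digits iteratively via d_i = x_i mod 11, x_{i+1} = (x_i − d_i)/11. The first 4 digits are (1, 0, 2, 9).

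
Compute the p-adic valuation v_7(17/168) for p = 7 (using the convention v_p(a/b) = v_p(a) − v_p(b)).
v_7(17/168) = -1

Factor powers of 7 from the numerator and denominator of the reduced fraction: 17 = 7^0 · 17 and 168 = 7^1 · 24. Apply v_p(a/b) = v_p(a) − v_p(b): v_7(17/168) = 0 − 1 = -1.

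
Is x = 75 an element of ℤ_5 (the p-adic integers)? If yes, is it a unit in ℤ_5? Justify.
x ∈ ℤ_5 but not a unit; v_5(x) = 2 > 0

ℤ_5 = {x ∈ ℚ_5 : v_5(x) ≥ 0} and ℤ_5^× = {x ∈ ℤ_5 : v_5(x) = 0}. Here v_5(75) = v_5(num) − v_5(den) = 2; compare against these criteria.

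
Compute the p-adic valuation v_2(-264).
v_2(-264) = 3

v_2(n) is the largest exponent k such that 2^k divides n. Factor out: -264 = -2^3 · 33. (Sign doesn't affect v_p.) So v_2(-264) = 3.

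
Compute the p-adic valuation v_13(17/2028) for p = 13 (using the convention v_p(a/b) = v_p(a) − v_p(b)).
v_13(17/2028) = -2

Factor powers of 13 from the numerator and denominator of the reduced fraction: 17 = 13^0 · 17 and 2028 = 13^2 · 12. Apply v_p(a/b) = v_p(a) − v_p(b): v_13(17/2028) = 0 − 2 = -2.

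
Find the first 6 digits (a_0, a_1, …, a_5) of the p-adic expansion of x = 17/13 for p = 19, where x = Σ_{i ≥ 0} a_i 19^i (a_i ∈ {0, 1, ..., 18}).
(a_0, …, a_5) = (13, 14, 8, 1, 16, 5)

v_19(17/13) = 0 (numerator and denominator both coprime to 19), so x ∈ ℤ_19^×. Compute digits iteratively via a_i = x_i mod 19, x_{i+1} = (x_i − a_i)/19, with x_0 = x:
  x_0 = 17/13;  a_0 = 13;  x_1 = (x_0 − 13)/19 = -8/13
  x_1 = -8/13;  a_1 = 14;  x_2 = (x_1 − 14)/19 = -10/13
  x_2 = -10/13;  a_2 = 8;  x_3 = (x_2 − 8)/19 = -6/13
  x_3 = -6/13;  a_3 = 1;  x_4 = (x_3 − 1)/19 = -1/13
  x_4 = -1/13;  a_4 = 16;  x_5 = (x_4 − 16)/19 = -11/13
  x_5 = -11/13;  a_5 = 5;  x_6 = (x_5 − 5)/19 = -4/13
Digits: (13, 14, 8, 1, 16, 5).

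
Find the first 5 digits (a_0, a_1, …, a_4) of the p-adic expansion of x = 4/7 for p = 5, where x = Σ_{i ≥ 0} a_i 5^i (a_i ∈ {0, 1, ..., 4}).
(a_0, …, a_4) = (2, 4, 2, 3, 0)

v_5(4/7) = 0 (numerator and denominator both coprime to 5), so x ∈ ℤ_5^×. Compute digits iteratively via a_i = x_i mod 5, x_{i+1} = (x_i − a_i)/5, with x_0 = x:
  x_0 = 4/7;  a_0 = 2;  x_1 = (x_0 − 2)/5 = -2/7
  x_1 = -2/7;  a_1 = 4;  x_2 = (x_1 − 4)/5 = -6/7
  x_2 = -6/7;  a_2 = 2;  x_3 = (x_2 − 2)/5 = -4/7
  x_3 = -4/7;  a_3 = 3;  x_4 = (x_3 − 3)/5 = -5/7
  x_4 = -5/7;  a_4 = 0;  x_5 = (x_4 − 0)/5 = -1/7
Digits: (2, 4, 2, 3, 0).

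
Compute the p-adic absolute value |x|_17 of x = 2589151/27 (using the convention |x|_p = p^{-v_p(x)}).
|2589151/27|_17 = 1/83521

Step 1 — compute v_17(x) by factoring powers of 17 out of the numerator and denominator: v_17(2589151/27) = 4. Step 2 — apply |x|_p = p^{-v_p(x)} = 17^{-4} = 1/83521.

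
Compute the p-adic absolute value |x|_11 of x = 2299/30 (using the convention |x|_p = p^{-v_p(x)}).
|2299/30|_11 = 1/121

Step 1 — compute v_11(x) by factoring powers of 11 out of the numerator and denominator: v_11(2299/30) = 2. Step 2 — apply |x|_p = p^{-v_p(x)} = 11^{-2} = 1/121.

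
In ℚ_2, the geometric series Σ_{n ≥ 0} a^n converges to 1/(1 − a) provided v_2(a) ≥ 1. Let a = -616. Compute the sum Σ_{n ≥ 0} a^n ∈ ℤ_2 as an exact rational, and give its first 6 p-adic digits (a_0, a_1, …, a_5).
Σ a^n = 1/(1 − a) = 1/617;  first 6 digits = (1, 0, 0, 1, 1, 0)

v_2(a) = 3 ≥ 1, so the series converges in ℤ_2 to 1/(1 − a) = 1/(1 − (-616)) = 1/617. Expand this rational in ℤ_2: compute digits iteratively via d_i = x_i mod 2, x_{i+1} = (x_i − d_i)/2. The first 6 digits are (1, 0, 0, 1, 1, 0).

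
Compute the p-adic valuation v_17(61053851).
v_17(61053851) = 5

v_17(n) is the largest exponent k such that 17^k divides n. Factor out: 61053851 = 17^5 · 43. (Sign doesn't affect v_p.) So v_17(61053851) = 5.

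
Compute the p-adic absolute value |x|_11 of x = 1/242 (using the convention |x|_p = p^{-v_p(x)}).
|1/242|_11 = 121

Step 1 — compute v_11(x) by factoring powers of 11 out of the numerator and denominator: v_11(1/242) = -2. Step 2 — apply |x|_p = p^{-v_p(x)} = 11^{2} = 121.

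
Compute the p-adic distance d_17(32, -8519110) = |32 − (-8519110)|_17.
d_17(32, -8519110) = 1/1419857

Step 1 — x − y = 32 − (-8519110) = 8519142. Step 2 — v_17(8519142) = 5 (factor: 8519142 = (17^5 · 6); the sign does not affect v_p). Step 3 — |x − y|_17 = 17^{-5} = 1/1419857.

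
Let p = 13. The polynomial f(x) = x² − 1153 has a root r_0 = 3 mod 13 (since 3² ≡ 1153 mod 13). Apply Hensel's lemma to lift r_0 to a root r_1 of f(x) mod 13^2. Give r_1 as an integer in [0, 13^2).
r_1 = 81 (mod 169)

Hensel's recurrence: r_{i+1} = r_i − f(r_i)·(f′(r_i))^{-1} mod 13^{i+2}, with f′(x) = 2x. Iterate:
  r_0 = 3 (mod 13)
  r_1 = 81 (mod 169)
Final: r_1 = 81, and one checks f(r_1) ≡ 0 mod 13^2.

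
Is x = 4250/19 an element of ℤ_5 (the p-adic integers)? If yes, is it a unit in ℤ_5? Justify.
x ∈ ℤ_5 but not a unit; v_5(x) = 3 > 0

ℤ_5 = {x ∈ ℚ_5 : v_5(x) ≥ 0} and ℤ_5^× = {x ∈ ℤ_5 : v_5(x) = 0}. Here v_5(4250/19) = v_5(num) − v_5(den) = 3; compare against these criteria.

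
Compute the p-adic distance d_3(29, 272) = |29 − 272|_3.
d_3(29, 272) = 1/243

Step 1 — x − y = 29 − 272 = -243. Step 2 — v_3(-243) = 5 (factor: -243 = −(3^5 · 1); the sign does not affect v_p). Step 3 — |x − y|_3 = 3^{-5} = 1/243.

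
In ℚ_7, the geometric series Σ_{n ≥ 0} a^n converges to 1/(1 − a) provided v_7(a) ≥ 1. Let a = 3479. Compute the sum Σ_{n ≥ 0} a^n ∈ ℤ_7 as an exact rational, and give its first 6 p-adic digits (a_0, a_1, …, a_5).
Σ a^n = 1/(1 − a) = -1/3478;  first 6 digits = (1, 0, 1, 3, 2, 6)

v_7(a) = 2 ≥ 1, so the series converges in ℤ_7 to 1/(1 − a) = 1/(1 − 3479) = -1/3478. Expand this rational in ℤ_7: compute digits iteratively via d_i = x_i mod 7, x_{i+1} = (x_i − d_i)/7. The first 6 digits are (1, 0, 1, 3, 2, 6).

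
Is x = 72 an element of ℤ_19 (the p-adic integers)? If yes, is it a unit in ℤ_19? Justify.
x ∈ ℤ_19^× (unit); v_19(x) = 0

ℤ_19 = {x ∈ ℚ_19 : v_19(x) ≥ 0} and ℤ_19^× = {x ∈ ℤ_19 : v_19(x) = 0}. Here v_19(72) = v_19(num) − v_19(den) = 0; compare against these criteria.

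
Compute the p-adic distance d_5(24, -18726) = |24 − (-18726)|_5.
d_5(24, -18726) = 1/3125

Step 1 — x − y = 24 − (-18726) = 18750. Step 2 — v_5(18750) = 5 (factor: 18750 = (5^5 · 6); the sign does not affect v_p). Step 3 — |x − y|_5 = 5^{-5} = 1/3125.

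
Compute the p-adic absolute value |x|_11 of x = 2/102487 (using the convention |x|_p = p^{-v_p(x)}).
|2/102487|_11 = 14641

Step 1 — compute v_11(x) by factoring powers of 11 out of the numerator and denominator: v_11(2/102487) = -4. Step 2 — apply |x|_p = p^{-v_p(x)} = 11^{4} = 14641.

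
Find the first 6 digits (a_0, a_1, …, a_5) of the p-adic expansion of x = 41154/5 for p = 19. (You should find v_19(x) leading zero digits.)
(a_0, …, a_5) = (0, 0, 0, 5, 15, 3)

v_19(41154/5) = 3, so a_0 = ... = a_2 = 0. Factor out: x = 19^3 · u with u = 6/5 a unit in ℤ_19. Expand u iteratively via a_{v+i} = u_i mod 19, u_{i+1} = (u_i − a_{v+i})/19:
  u_0 = 6/5;  a_3 = 5;  u_1 = (u_0 − 5)/19 = -1/5
  u_1 = -1/5;  a_4 = 15;  u_2 = (u_1 − 15)/19 = -4/5
  u_2 = -4/5;  a_5 = 3;  u_3 = (u_2 − 3)/19 = -1/5
Digits: (0, 0, 0, 5, 15, 3).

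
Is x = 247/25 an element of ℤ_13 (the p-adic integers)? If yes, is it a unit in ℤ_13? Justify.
x ∈ ℤ_13 but not a unit; v_13(x) = 1 > 0

ℤ_13 = {x ∈ ℚ_13 : v_13(x) ≥ 0} and ℤ_13^× = {x ∈ ℤ_13 : v_13(x) = 0}. Here v_13(247/25) = v_13(num) − v_13(den) = 1; compare against these criteria.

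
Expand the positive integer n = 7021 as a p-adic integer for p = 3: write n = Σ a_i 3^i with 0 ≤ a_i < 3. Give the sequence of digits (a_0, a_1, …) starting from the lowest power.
(a_0, a_1, …) = (1, 0, 0, 2, 2, 1, 0, 0, 1)

Repeated division by 3 gives the digits low-to-high: 7021 = 1 + 2·3^3 + 2·3^4 + 1·3^5 + 1·3^8. Digit sequence: (1, 0, 0, 2, 2, 1, 0, 0, 1).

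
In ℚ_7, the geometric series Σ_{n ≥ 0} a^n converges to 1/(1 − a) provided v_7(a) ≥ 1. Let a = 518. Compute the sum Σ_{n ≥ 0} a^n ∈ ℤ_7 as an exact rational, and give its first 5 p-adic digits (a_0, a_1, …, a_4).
Σ a^n = 1/(1 − a) = -1/517;  first 5 digits = (1, 4, 5, 0, 3)

v_7(a) = 1 ≥ 1, so the series converges in ℤ_7 to 1/(1 − a) = 1/(1 − 518) = -1/517. Expand this rational in ℤ_7: compute digits iteratively via d_i = x_i mod 7, x_{i+1} = (x_i − d_i)/7. The first 5 digits are (1, 4, 5, 0, 3).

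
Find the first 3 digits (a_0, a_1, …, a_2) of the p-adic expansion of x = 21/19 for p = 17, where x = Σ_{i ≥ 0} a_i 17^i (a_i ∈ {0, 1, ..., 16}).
(a_0, …, a_2) = (2, 8, 4)

v_17(21/19) = 0 (numerator and denominator both coprime to 17), so x ∈ ℤ_17^×. Compute digits iteratively via a_i = x_i mod 17, x_{i+1} = (x_i − a_i)/17, with x_0 = x:
  x_0 = 21/19;  a_0 = 2;  x_1 = (x_0 − 2)/17 = -1/19
  x_1 = -1/19;  a_1 = 8;  x_2 = (x_1 − 8)/17 = -9/19
  x_2 = -9/19;  a_2 = 4;  x_3 = (x_2 − 4)/17 = -5/19
Digits: (2, 8, 4).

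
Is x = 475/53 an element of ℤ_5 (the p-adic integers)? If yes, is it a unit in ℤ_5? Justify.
x ∈ ℤ_5 but not a unit; v_5(x) = 2 > 0

ℤ_5 = {x ∈ ℚ_5 : v_5(x) ≥ 0} and ℤ_5^× = {x ∈ ℤ_5 : v_5(x) = 0}. Here v_5(475/53) = v_5(num) − v_5(den) = 2; compare against these criteria.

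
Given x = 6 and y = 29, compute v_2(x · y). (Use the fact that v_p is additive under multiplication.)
v_2(174) = 1

v_p(x) = 1 (factor: 6 = 2^1 · 3); v_p(y) = 0 (factor: 29 = 2^0 · 29). Additivity: v_p(xy) = v_p(x) + v_p(y) = 1 + 0 = 1. (Direct check: xy = 174 = 2^1 · (87).)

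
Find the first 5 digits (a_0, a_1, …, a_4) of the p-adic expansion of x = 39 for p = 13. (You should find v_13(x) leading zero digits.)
(a_0, …, a_4) = (0, 3, 0, 0, 0)

v_13(39) = 1, so a_0 = ... = a_0 = 0. Factor out: x = 13^1 · u with u = 3 a unit in ℤ_13. Expand u iteratively via a_{v+i} = u_i mod 13, u_{i+1} = (u_i − a_{v+i})/13:
  u_0 = 3;  a_1 = 3;  u_1 = (u_0 − 3)/13 = 0
  u_1 = 0;  a_2 = 0;  u_2 = (u_1 − 0)/13 = 0
  u_2 = 0;  a_3 = 0;  u_3 = (u_2 − 0)/13 = 0
  u_3 = 0;  a_4 = 0;  u_4 = (u_3 − 0)/13 = 0
Digits: (0, 3, 0, 0, 0).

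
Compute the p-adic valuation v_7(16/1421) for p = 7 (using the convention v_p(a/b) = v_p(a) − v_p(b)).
v_7(16/1421) = -2

Factor powers of 7 from the numerator and denominator of the reduced fraction: 16 = 7^0 · 16 and 1421 = 7^2 · 29. Apply v_p(a/b) = v_p(a) − v_p(b): v_7(16/1421) = 0 − 2 = -2.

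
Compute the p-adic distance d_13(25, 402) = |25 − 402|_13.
d_13(25, 402) = 1/13

Step 1 — x − y = 25 − 402 = -377. Step 2 — v_13(-377) = 1 (factor: -377 = −(13^1 · 29); the sign does not affect v_p). Step 3 — |x − y|_13 = 13^{-1} = 1/13.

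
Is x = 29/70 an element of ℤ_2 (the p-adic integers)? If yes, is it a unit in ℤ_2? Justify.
x ∉ ℤ_2 (v_2(x) = -1 < 0)

ℤ_2 = {x ∈ ℚ_2 : v_2(x) ≥ 0} and ℤ_2^× = {x ∈ ℤ_2 : v_2(x) = 0}. Here v_2(29/70) = v_2(num) − v_2(den) = -1; compare against these criteria.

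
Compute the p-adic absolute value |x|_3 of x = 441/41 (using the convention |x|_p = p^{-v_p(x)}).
|441/41|_3 = 1/9

Step 1 — compute v_3(x) by factoring powers of 3 out of the numerator and denominator: v_3(441/41) = 2. Step 2 — apply |x|_p = p^{-v_p(x)} = 3^{-2} = 1/9.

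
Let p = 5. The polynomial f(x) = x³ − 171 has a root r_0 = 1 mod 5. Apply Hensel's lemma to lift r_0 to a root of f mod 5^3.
r_2 = 41 (mod 125)

Hensel: r_{i+1} = r_i − f(r_i)/f′(r_i) mod 5^{i+2}, where f′(x) = 3x². Iterate:
  r_0 = 1 (mod 5)
  r_1 = 16 (mod 25)
  r_2 = 41 (mod 125)
Final: r = 41 with f(r) ≡ 0 mod 5^3.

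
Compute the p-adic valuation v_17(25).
v_17(25) = 0

v_17(n) is the largest exponent k such that 17^k divides n. Factor out: 25 = 17^0 · 25. (Sign doesn't affect v_p.) So v_17(25) = 0.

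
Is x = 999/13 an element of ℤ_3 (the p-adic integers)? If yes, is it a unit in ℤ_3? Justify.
x ∈ ℤ_3 but not a unit; v_3(x) = 3 > 0

ℤ_3 = {x ∈ ℚ_3 : v_3(x) ≥ 0} and ℤ_3^× = {x ∈ ℤ_3 : v_3(x) = 0}. Here v_3(999/13) = v_3(num) − v_3(den) = 3; compare against these criteria.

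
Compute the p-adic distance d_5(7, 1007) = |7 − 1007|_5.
d_5(7, 1007) = 1/125

Step 1 — x − y = 7 − 1007 = -1000. Step 2 — v_5(-1000) = 3 (factor: -1000 = −(5^3 · 8); the sign does not affect v_p). Step 3 — |x − y|_5 = 5^{-3} = 1/125.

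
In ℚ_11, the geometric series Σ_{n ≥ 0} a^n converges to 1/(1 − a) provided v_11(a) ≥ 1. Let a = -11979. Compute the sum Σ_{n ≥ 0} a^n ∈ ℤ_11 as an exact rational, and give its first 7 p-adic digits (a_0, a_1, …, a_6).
Σ a^n = 1/(1 − a) = 1/11980;  first 7 digits = (1, 0, 0, 2, 10, 10, 3)

v_11(a) = 3 ≥ 1, so the series converges in ℤ_11 to 1/(1 − a) = 1/(1 − (-11979)) = 1/11980. Expand this rational in ℤ_11: compute digits iteratively via d_i = x_i mod 11, x_{i+1} = (x_i − d_i)/11. The first 7 digits are (1, 0, 0, 2, 10, 10, 3).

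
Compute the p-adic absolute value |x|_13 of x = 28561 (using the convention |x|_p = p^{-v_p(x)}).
|28561|_13 = 1/28561

Step 1 — compute v_13(x) by factoring powers of 13 out of the numerator and denominator: v_13(28561) = 4. Step 2 — apply |x|_p = p^{-v_p(x)} = 13^{-4} = 1/28561.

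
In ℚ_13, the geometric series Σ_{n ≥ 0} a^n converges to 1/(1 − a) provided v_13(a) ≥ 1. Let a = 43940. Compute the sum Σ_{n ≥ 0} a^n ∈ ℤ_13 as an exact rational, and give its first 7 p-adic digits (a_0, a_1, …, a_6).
Σ a^n = 1/(1 − a) = -1/43939;  first 7 digits = (1, 0, 0, 7, 1, 0, 10)

v_13(a) = 3 ≥ 1, so the series converges in ℤ_13 to 1/(1 − a) = 1/(1 − 43940) = -1/43939. Expand this rational in ℤ_13: compute digits iteratively via d_i = x_i mod 13, x_{i+1} = (x_i − d_i)/13. The first 7 digits are (1, 0, 0, 7, 1, 0, 10).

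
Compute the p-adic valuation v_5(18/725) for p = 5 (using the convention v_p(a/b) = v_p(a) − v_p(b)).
v_5(18/725) = -2

Factor powers of 5 from the numerator and denominator of the reduced fraction: 18 = 5^0 · 18 and 725 = 5^2 · 29. Apply v_p(a/b) = v_p(a) − v_p(b): v_5(18/725) = 0 − 2 = -2.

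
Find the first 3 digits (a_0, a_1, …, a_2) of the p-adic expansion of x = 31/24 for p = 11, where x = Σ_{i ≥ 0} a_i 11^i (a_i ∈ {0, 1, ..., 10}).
(a_0, …, a_2) = (10, 7, 8)

v_11(31/24) = 0 (numerator and denominator both coprime to 11), so x ∈ ℤ_11^×. Compute digits iteratively via a_i = x_i mod 11, x_{i+1} = (x_i − a_i)/11, with x_0 = x:
  x_0 = 31/24;  a_0 = 10;  x_1 = (x_0 − 10)/11 = -19/24
  x_1 = -19/24;  a_1 = 7;  x_2 = (x_1 − 7)/11 = -17/24
  x_2 = -17/24;  a_2 = 8;  x_3 = (x_2 − 8)/11 = -19/24
Digits: (10, 7, 8).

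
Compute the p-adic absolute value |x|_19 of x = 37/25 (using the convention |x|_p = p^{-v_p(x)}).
|37/25|_19 = 1

Step 1 — compute v_19(x) by factoring powers of 19 out of the numerator and denominator: v_19(37/25) = 0. Step 2 — apply |x|_p = p^{-v_p(x)} = 19^{0} = 1.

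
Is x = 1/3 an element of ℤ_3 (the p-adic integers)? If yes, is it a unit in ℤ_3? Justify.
x ∉ ℤ_3 (v_3(x) = -1 < 0)

ℤ_3 = {x ∈ ℚ_3 : v_3(x) ≥ 0} and ℤ_3^× = {x ∈ ℤ_3 : v_3(x) = 0}. Here v_3(1/3) = v_3(num) − v_3(den) = -1; compare against these criteria.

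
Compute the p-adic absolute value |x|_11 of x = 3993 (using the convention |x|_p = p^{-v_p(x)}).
|3993|_11 = 1/1331

Step 1 — compute v_11(x) by factoring powers of 11 out of the numerator and denominator: v_11(3993) = 3. Step 2 — apply |x|_p = p^{-v_p(x)} = 11^{-3} = 1/1331.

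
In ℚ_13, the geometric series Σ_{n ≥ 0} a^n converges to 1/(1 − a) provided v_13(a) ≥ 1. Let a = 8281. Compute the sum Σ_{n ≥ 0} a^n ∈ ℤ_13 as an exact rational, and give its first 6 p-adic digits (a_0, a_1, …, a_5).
Σ a^n = 1/(1 − a) = -1/8280;  first 6 digits = (1, 0, 10, 3, 9, 2)

v_13(a) = 2 ≥ 1, so the series converges in ℤ_13 to 1/(1 − a) = 1/(1 − 8281) = -1/8280. Expand this rational in ℤ_13: compute digits iteratively via d_i = x_i mod 13, x_{i+1} = (x_i − d_i)/13. The first 6 digits are (1, 0, 10, 3, 9, 2).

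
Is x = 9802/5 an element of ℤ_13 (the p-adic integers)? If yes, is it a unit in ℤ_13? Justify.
x ∈ ℤ_13 but not a unit; v_13(x) = 2 > 0

ℤ_13 = {x ∈ ℚ_13 : v_13(x) ≥ 0} and ℤ_13^× = {x ∈ ℤ_13 : v_13(x) = 0}. Here v_13(9802/5) = v_13(num) − v_13(den) = 2; compare against these criteria.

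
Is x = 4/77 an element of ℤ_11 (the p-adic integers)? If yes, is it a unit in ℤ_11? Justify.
x ∉ ℤ_11 (v_11(x) = -1 < 0)

ℤ_11 = {x ∈ ℚ_11 : v_11(x) ≥ 0} and ℤ_11^× = {x ∈ ℤ_11 : v_11(x) = 0}. Here v_11(4/77) = v_11(num) − v_11(den) = -1; compare against these criteria.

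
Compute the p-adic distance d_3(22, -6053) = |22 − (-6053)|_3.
d_3(22, -6053) = 1/243

Step 1 — x − y = 22 − (-6053) = 6075. Step 2 — v_3(6075) = 5 (factor: 6075 = (3^5 · 25); the sign does not affect v_p). Step 3 — |x − y|_3 = 3^{-5} = 1/243.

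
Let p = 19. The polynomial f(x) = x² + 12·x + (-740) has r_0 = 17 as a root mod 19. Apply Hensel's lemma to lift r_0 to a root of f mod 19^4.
r_3 = 111281 (mod 130321)

Hensel: r_{i+1} = r_i − f(r_i)·(f′(r_i))^{-1} mod 19^{i+2}, f′(x) = 2x + 12. Iterate:
  r_0 = 17 (mod 19)
  r_1 = 93 (mod 361)
  r_2 = 1537 (mod 6859)
  r_3 = 111281 (mod 130321)
Final: r = 111281 satisfies f(r) ≡ 0 mod 19^4.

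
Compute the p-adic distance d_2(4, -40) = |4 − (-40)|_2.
d_2(4, -40) = 1/4

Step 1 — x − y = 4 − (-40) = 44. Step 2 — v_2(44) = 2 (factor: 44 = (2^2 · 11); the sign does not affect v_p). Step 3 — |x − y|_2 = 2^{-2} = 1/4.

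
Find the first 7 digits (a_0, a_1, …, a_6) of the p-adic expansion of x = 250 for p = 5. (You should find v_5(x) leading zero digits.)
(a_0, …, a_6) = (0, 0, 0, 2, 0, 0, 0)

v_5(250) = 3, so a_0 = ... = a_2 = 0. Factor out: x = 5^3 · u with u = 2 a unit in ℤ_5. Expand u iteratively via a_{v+i} = u_i mod 5, u_{i+1} = (u_i − a_{v+i})/5:
  u_0 = 2;  a_3 = 2;  u_1 = (u_0 − 2)/5 = 0
  u_1 = 0;  a_4 = 0;  u_2 = (u_1 − 0)/5 = 0
  u_2 = 0;  a_5 = 0;  u_3 = (u_2 − 0)/5 = 0
  u_3 = 0;  a_6 = 0;  u_4 = (u_3 − 0)/5 = 0
Digits: (0, 0, 0, 2, 0, 0, 0).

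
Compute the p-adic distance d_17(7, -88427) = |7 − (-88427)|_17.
d_17(7, -88427) = 1/4913

Step 1 — x − y = 7 − (-88427) = 88434. Step 2 — v_17(88434) = 3 (factor: 88434 = (17^3 · 18); the sign does not affect v_p). Step 3 — |x − y|_17 = 17^{-3} = 1/4913.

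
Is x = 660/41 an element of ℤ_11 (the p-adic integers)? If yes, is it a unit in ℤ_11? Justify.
x ∈ ℤ_11 but not a unit; v_11(x) = 1 > 0

ℤ_11 = {x ∈ ℚ_11 : v_11(x) ≥ 0} and ℤ_11^× = {x ∈ ℤ_11 : v_11(x) = 0}. Here v_11(660/41) = v_11(num) − v_11(den) = 1; compare against these criteria.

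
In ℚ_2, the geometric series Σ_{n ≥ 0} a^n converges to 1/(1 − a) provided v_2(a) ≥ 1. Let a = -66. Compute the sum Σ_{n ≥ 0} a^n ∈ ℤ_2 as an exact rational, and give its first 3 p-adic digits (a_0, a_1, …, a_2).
Σ a^n = 1/(1 − a) = 1/67;  first 3 digits = (1, 1, 0)

v_2(a) = 1 ≥ 1, so the series converges in ℤ_2 to 1/(1 − a) = 1/(1 − (-66)) = 1/67. Expand this rational in ℤ_2: compute digits iteratively via d_i = x_i mod 2, x_{i+1} = (x_i − d_i)/2. The first 3 digits are (1, 1, 0).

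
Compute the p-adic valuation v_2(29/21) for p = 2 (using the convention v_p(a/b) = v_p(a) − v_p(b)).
v_2(29/21) = 0

Factor powers of 2 from the numerator and denominator of the reduced fraction: 29 = 2^0 · 29 and 21 = 2^0 · 21. Apply v_p(a/b) = v_p(a) − v_p(b): v_2(29/21) = 0 − 0 = 0.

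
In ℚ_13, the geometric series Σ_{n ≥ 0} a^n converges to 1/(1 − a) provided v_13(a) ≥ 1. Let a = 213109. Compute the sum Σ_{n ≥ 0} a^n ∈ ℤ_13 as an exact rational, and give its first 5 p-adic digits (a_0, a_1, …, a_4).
Σ a^n = 1/(1 − a) = -1/213108;  first 5 digits = (1, 0, 0, 6, 7)

v_13(a) = 3 ≥ 1, so the series converges in ℤ_13 to 1/(1 − a) = 1/(1 − 213109) = -1/213108. Expand this rational in ℤ_13: compute digits iteratively via d_i = x_i mod 13, x_{i+1} = (x_i − d_i)/13. The first 5 digits are (1, 0, 0, 6, 7).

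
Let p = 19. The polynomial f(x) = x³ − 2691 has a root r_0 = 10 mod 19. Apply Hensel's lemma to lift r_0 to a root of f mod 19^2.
r_1 = 219 (mod 361)

Hensel: r_{i+1} = r_i − f(r_i)/f′(r_i) mod 19^{i+2}, where f′(x) = 3x². Iterate:
  r_0 = 10 (mod 19)
  r_1 = 219 (mod 361)
Final: r = 219 with f(r) ≡ 0 mod 19^2.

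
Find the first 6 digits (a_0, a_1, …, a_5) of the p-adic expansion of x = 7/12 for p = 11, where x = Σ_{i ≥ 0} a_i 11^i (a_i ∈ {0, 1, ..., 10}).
(a_0, …, a_5) = (7, 4, 6, 4, 6, 4)

v_11(7/12) = 0 (numerator and denominator both coprime to 11), so x ∈ ℤ_11^×. Compute digits iteratively via a_i = x_i mod 11, x_{i+1} = (x_i − a_i)/11, with x_0 = x:
  x_0 = 7/12;  a_0 = 7;  x_1 = (x_0 − 7)/11 = -7/12
  x_1 = -7/12;  a_1 = 4;  x_2 = (x_1 − 4)/11 = -5/12
  x_2 = -5/12;  a_2 = 6;  x_3 = (x_2 − 6)/11 = -7/12
  x_3 = -7/12;  a_3 = 4;  x_4 = (x_3 − 4)/11 = -5/12
  x_4 = -5/12;  a_4 = 6;  x_5 = (x_4 − 6)/11 = -7/12
  x_5 = -7/12;  a_5 = 4;  x_6 = (x_5 − 4)/11 = -5/12
Digits: (7, 4, 6, 4, 6, 4).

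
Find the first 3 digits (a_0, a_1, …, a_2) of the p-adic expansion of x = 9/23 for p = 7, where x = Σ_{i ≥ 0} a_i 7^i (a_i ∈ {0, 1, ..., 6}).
(a_0, …, a_2) = (1, 6, 4)

v_7(9/23) = 0 (numerator and denominator both coprime to 7), so x ∈ ℤ_7^×. Compute digits iteratively via a_i = x_i mod 7, x_{i+1} = (x_i − a_i)/7, with x_0 = x:
  x_0 = 9/23;  a_0 = 1;  x_1 = (x_0 − 1)/7 = -2/23
  x_1 = -2/23;  a_1 = 6;  x_2 = (x_1 − 6)/7 = -20/23
  x_2 = -20/23;  a_2 = 4;  x_3 = (x_2 − 4)/7 = -16/23
Digits: (1, 6, 4).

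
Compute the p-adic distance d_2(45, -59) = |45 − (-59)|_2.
d_2(45, -59) = 1/8

Step 1 — x − y = 45 − (-59) = 104. Step 2 — v_2(104) = 3 (factor: 104 = (2^3 · 13); the sign does not affect v_p). Step 3 — |x − y|_2 = 2^{-3} = 1/8.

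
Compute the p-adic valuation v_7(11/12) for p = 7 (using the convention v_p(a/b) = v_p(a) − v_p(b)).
v_7(11/12) = 0

Factor powers of 7 from the numerator and denominator of the reduced fraction: 11 = 7^0 · 11 and 12 = 7^0 · 12. Apply v_p(a/b) = v_p(a) − v_p(b): v_7(11/12) = 0 − 0 = 0.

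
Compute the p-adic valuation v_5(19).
v_5(19) = 0

v_5(n) is the largest exponent k such that 5^k divides n. Factor out: 19 = 5^0 · 19. (Sign doesn't affect v_p.) So v_5(19) = 0.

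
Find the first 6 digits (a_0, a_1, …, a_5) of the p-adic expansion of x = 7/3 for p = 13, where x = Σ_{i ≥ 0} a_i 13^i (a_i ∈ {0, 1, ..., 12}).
(a_0, …, a_5) = (11, 8, 8, 8, 8, 8)

v_13(7/3) = 0 (numerator and denominator both coprime to 13), so x ∈ ℤ_13^×. Compute digits iteratively via a_i = x_i mod 13, x_{i+1} = (x_i − a_i)/13, with x_0 = x:
  x_0 = 7/3;  a_0 = 11;  x_1 = (x_0 − 11)/13 = -2/3
  x_1 = -2/3;  a_1 = 8;  x_2 = (x_1 − 8)/13 = -2/3
  x_2 = -2/3;  a_2 = 8;  x_3 = (x_2 − 8)/13 = -2/3
  x_3 = -2/3;  a_3 = 8;  x_4 = (x_3 − 8)/13 = -2/3
  x_4 = -2/3;  a_4 = 8;  x_5 = (x_4 − 8)/13 = -2/3
  x_5 = -2/3;  a_5 = 8;  x_6 = (x_5 − 8)/13 = -2/3
Digits: (11, 8, 8, 8, 8, 8).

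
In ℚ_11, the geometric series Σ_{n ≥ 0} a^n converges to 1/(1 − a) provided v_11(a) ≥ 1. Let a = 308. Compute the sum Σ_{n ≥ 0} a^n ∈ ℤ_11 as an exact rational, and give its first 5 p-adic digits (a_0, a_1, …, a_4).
Σ a^n = 1/(1 − a) = -1/307;  first 5 digits = (1, 6, 5, 1, 9)

v_11(a) = 1 ≥ 1, so the series converges in ℤ_11 to 1/(1 − a) = 1/(1 − 308) = -1/307. Expand this rational in ℤ_11: compute digits iteratively via d_i = x_i mod 11, x_{i+1} = (x_i − d_i)/11. The first 5 digits are (1, 6, 5, 1, 9).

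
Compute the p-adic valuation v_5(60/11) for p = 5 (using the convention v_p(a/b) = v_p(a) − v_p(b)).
v_5(60/11) = 1

Factor powers of 5 from the numerator and denominator of the reduced fraction: 60 = 5^1 · 12 and 11 = 5^0 · 11. Apply v_p(a/b) = v_p(a) − v_p(b): v_5(60/11) = 1 − 0 = 1.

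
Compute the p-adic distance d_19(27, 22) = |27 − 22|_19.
d_19(27, 22) = 1

Step 1 — x − y = 27 − 22 = 5. Step 2 — v_19(5) = 0 (factor: 5 = (19^0 · 5); the sign does not affect v_p). Step 3 — |x − y|_19 = 19^{0} = 1.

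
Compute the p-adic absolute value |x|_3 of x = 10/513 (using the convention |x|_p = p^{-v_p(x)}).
|10/513|_3 = 27

Step 1 — compute v_3(x) by factoring powers of 3 out of the numerator and denominator: v_3(10/513) = -3. Step 2 — apply |x|_p = p^{-v_p(x)} = 3^{3} = 27.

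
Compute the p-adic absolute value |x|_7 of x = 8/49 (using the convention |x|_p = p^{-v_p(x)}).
|8/49|_7 = 49

Step 1 — compute v_7(x) by factoring powers of 7 out of the numerator and denominator: v_7(8/49) = -2. Step 2 — apply |x|_p = p^{-v_p(x)} = 7^{2} = 49.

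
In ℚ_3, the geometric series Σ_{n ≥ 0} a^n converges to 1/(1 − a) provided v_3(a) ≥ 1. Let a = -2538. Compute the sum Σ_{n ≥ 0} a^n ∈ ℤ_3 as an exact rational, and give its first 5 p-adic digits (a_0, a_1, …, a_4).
Σ a^n = 1/(1 − a) = 1/2539;  first 5 digits = (1, 0, 0, 2, 1)

v_3(a) = 3 ≥ 1, so the series converges in ℤ_3 to 1/(1 − a) = 1/(1 − (-2538)) = 1/2539. Expand this rational in ℤ_3: compute digits iteratively via d_i = x_i mod 3, x_{i+1} = (x_i − d_i)/3. The first 5 digits are (1, 0, 0, 2, 1).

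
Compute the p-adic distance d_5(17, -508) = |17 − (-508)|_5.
d_5(17, -508) = 1/25

Step 1 — x − y = 17 − (-508) = 525. Step 2 — v_5(525) = 2 (factor: 525 = (5^2 · 21); the sign does not affect v_p). Step 3 — |x − y|_5 = 5^{-2} = 1/25.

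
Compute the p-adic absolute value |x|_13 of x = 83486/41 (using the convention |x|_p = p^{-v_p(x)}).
|83486/41|_13 = 1/2197

Step 1 — compute v_13(x) by factoring powers of 13 out of the numerator and denominator: v_13(83486/41) = 3. Step 2 — apply |x|_p = p^{-v_p(x)} = 13^{-3} = 1/2197.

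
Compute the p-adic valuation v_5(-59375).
v_5(-59375) = 5

v_5(n) is the largest exponent k such that 5^k divides n. Factor out: -59375 = -5^5 · 19. (Sign doesn't affect v_p.) So v_5(-59375) = 5.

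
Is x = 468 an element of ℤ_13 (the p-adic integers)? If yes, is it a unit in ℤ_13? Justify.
x ∈ ℤ_13 but not a unit; v_13(x) = 1 > 0

ℤ_13 = {x ∈ ℚ_13 : v_13(x) ≥ 0} and ℤ_13^× = {x ∈ ℤ_13 : v_13(x) = 0}. Here v_13(468) = v_13(num) − v_13(den) = 1; compare against these criteria.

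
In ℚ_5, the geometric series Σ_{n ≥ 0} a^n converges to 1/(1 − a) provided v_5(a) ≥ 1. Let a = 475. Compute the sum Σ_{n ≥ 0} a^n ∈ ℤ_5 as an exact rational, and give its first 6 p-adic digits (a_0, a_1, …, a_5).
Σ a^n = 1/(1 − a) = -1/474;  first 6 digits = (1, 0, 4, 3, 1, 2)

v_5(a) = 2 ≥ 1, so the series converges in ℤ_5 to 1/(1 − a) = 1/(1 − 475) = -1/474. Expand this rational in ℤ_5: compute digits iteratively via d_i = x_i mod 5, x_{i+1} = (x_i − d_i)/5. The first 6 digits are (1, 0, 4, 3, 1, 2).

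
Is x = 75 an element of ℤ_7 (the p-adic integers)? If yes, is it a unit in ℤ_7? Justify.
x ∈ ℤ_7^× (unit); v_7(x) = 0

ℤ_7 = {x ∈ ℚ_7 : v_7(x) ≥ 0} and ℤ_7^× = {x ∈ ℤ_7 : v_7(x) = 0}. Here v_7(75) = v_7(num) − v_7(den) = 0; compare against these criteria.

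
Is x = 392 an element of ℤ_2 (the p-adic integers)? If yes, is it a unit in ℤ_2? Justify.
x ∈ ℤ_2 but not a unit; v_2(x) = 3 > 0

ℤ_2 = {x ∈ ℚ_2 : v_2(x) ≥ 0} and ℤ_2^× = {x ∈ ℤ_2 : v_2(x) = 0}. Here v_2(392) = v_2(num) − v_2(den) = 3; compare against these criteria.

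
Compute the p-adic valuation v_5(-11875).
v_5(-11875) = 4

v_5(n) is the largest exponent k such that 5^k divides n. Factor out: -11875 = -5^4 · 19. (Sign doesn't affect v_p.) So v_5(-11875) = 4.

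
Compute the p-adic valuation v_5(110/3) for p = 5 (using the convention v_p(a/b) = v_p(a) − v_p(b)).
v_5(110/3) = 1

Factor powers of 5 from the numerator and denominator of the reduced fraction: 110 = 5^1 · 22 and 3 = 5^0 · 3. Apply v_p(a/b) = v_p(a) − v_p(b): v_5(110/3) = 1 − 0 = 1.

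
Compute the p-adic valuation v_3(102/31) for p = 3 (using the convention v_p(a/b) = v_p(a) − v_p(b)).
v_3(102/31) = 1

Factor powers of 3 from the numerator and denominator of the reduced fraction: 102 = 3^1 · 34 and 31 = 3^0 · 31. Apply v_p(a/b) = v_p(a) − v_p(b): v_3(102/31) = 1 − 0 = 1.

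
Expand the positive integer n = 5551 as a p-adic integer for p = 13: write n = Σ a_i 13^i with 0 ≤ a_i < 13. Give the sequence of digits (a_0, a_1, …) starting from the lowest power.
(a_0, a_1, …) = (0, 11, 6, 2)

Repeated division by 13 gives the digits low-to-high: 5551 = 11·13^1 + 6·13^2 + 2·13^3. Digit sequence: (0, 11, 6, 2).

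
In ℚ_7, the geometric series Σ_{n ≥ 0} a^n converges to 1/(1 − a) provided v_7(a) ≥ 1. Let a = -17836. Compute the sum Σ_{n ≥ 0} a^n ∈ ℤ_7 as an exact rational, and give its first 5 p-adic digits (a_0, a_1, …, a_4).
Σ a^n = 1/(1 − a) = 1/17837;  first 5 digits = (1, 0, 0, 4, 6)

v_7(a) = 3 ≥ 1, so the series converges in ℤ_7 to 1/(1 − a) = 1/(1 − (-17836)) = 1/17837. Expand this rational in ℤ_7: compute digits iteratively via d_i = x_i mod 7, x_{i+1} = (x_i − d_i)/7. The first 5 digits are (1, 0, 0, 4, 6).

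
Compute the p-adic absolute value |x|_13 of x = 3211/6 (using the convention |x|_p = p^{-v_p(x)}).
|3211/6|_13 = 1/169

Step 1 — compute v_13(x) by factoring powers of 13 out of the numerator and denominator: v_13(3211/6) = 2. Step 2 — apply |x|_p = p^{-v_p(x)} = 13^{-2} = 1/169.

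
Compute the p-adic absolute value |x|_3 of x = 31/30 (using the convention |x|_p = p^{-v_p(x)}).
|31/30|_3 = 3

Step 1 — compute v_3(x) by factoring powers of 3 out of the numerator and denominator: v_3(31/30) = -1. Step 2 — apply |x|_p = p^{-v_p(x)} = 3^{1} = 3.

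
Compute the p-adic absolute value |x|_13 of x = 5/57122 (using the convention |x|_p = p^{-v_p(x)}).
|5/57122|_13 = 28561

Step 1 — compute v_13(x) by factoring powers of 13 out of the numerator and denominator: v_13(5/57122) = -4. Step 2 — apply |x|_p = p^{-v_p(x)} = 13^{4} = 28561.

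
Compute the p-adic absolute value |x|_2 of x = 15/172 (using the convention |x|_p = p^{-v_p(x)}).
|15/172|_2 = 4

Step 1 — compute v_2(x) by factoring powers of 2 out of the numerator and denominator: v_2(15/172) = -2. Step 2 — apply |x|_p = p^{-v_p(x)} = 2^{2} = 4.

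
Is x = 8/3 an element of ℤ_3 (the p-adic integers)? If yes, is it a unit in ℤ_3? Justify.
x ∉ ℤ_3 (v_3(x) = -1 < 0)

ℤ_3 = {x ∈ ℚ_3 : v_3(x) ≥ 0} and ℤ_3^× = {x ∈ ℤ_3 : v_3(x) = 0}. Here v_3(8/3) = v_3(num) − v_3(den) = -1; compare against these criteria.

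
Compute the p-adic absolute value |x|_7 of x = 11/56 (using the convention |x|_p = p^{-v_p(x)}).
|11/56|_7 = 7

Step 1 — compute v_7(x) by factoring powers of 7 out of the numerator and denominator: v_7(11/56) = -1. Step 2 — apply |x|_p = p^{-v_p(x)} = 7^{1} = 7.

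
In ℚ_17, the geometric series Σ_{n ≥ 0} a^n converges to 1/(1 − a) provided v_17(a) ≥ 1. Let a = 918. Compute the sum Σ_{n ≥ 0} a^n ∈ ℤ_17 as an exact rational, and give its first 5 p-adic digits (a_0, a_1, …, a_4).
Σ a^n = 1/(1 − a) = -1/917;  first 5 digits = (1, 3, 12, 11, 3)

v_17(a) = 1 ≥ 1, so the series converges in ℤ_17 to 1/(1 − a) = 1/(1 − 918) = -1/917. Expand this rational in ℤ_17: compute digits iteratively via d_i = x_i mod 17, x_{i+1} = (x_i − d_i)/17. The first 5 digits are (1, 3, 12, 11, 3).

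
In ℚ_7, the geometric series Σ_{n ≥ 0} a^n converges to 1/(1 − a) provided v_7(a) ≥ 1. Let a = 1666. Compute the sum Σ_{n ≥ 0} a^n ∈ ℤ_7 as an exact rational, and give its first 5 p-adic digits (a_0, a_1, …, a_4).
Σ a^n = 1/(1 − a) = -1/1665;  first 5 digits = (1, 0, 6, 4, 1)

v_7(a) = 2 ≥ 1, so the series converges in ℤ_7 to 1/(1 − a) = 1/(1 − 1666) = -1/1665. Expand this rational in ℤ_7: compute digits iteratively via d_i = x_i mod 7, x_{i+1} = (x_i − d_i)/7. The first 5 digits are (1, 0, 6, 4, 1).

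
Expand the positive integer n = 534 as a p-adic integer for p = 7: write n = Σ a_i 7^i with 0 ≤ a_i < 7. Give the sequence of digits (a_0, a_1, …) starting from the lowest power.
(a_0, a_1, …) = (2, 6, 3, 1)

Repeated division by 7 gives the digits low-to-high: 534 = 2 + 6·7^1 + 3·7^2 + 1·7^3. Digit sequence: (2, 6, 3, 1).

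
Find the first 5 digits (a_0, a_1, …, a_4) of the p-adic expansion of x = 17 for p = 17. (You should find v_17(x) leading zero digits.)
(a_0, …, a_4) = (0, 1, 0, 0, 0)

v_17(17) = 1, so a_0 = ... = a_0 = 0. Factor out: x = 17^1 · u with u = 1 a unit in ℤ_17. Expand u iteratively via a_{v+i} = u_i mod 17, u_{i+1} = (u_i − a_{v+i})/17:
  u_0 = 1;  a_1 = 1;  u_1 = (u_0 − 1)/17 = 0
  u_1 = 0;  a_2 = 0;  u_2 = (u_1 − 0)/17 = 0
  u_2 = 0;  a_3 = 0;  u_3 = (u_2 − 0)/17 = 0
  u_3 = 0;  a_4 = 0;  u_4 = (u_3 − 0)/17 = 0
Digits: (0, 1, 0, 0, 0).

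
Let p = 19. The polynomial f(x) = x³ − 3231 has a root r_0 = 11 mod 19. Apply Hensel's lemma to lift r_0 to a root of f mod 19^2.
r_1 = 239 (mod 361)

Hensel: r_{i+1} = r_i − f(r_i)/f′(r_i) mod 19^{i+2}, where f′(x) = 3x². Iterate:
  r_0 = 11 (mod 19)
  r_1 = 239 (mod 361)
Final: r = 239 with f(r) ≡ 0 mod 19^2.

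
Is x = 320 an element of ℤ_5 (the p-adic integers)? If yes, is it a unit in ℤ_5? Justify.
x ∈ ℤ_5 but not a unit; v_5(x) = 1 > 0

ℤ_5 = {x ∈ ℚ_5 : v_5(x) ≥ 0} and ℤ_5^× = {x ∈ ℤ_5 : v_5(x) = 0}. Here v_5(320) = v_5(num) − v_5(den) = 1; compare against these criteria.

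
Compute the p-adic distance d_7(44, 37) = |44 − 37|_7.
d_7(44, 37) = 1/7

Step 1 — x − y = 44 − 37 = 7. Step 2 — v_7(7) = 1 (factor: 7 = (7^1 · 1); the sign does not affect v_p). Step 3 — |x − y|_7 = 7^{-1} = 1/7.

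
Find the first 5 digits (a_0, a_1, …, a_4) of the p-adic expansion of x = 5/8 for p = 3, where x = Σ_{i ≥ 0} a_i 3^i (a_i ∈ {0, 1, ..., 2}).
(a_0, …, a_4) = (1, 1, 0, 1, 0)

v_3(5/8) = 0 (numerator and denominator both coprime to 3), so x ∈ ℤ_3^×. Compute digits iteratively via a_i = x_i mod 3, x_{i+1} = (x_i − a_i)/3, with x_0 = x:
  x_0 = 5/8;  a_0 = 1;  x_1 = (x_0 − 1)/3 = -1/8
  x_1 = -1/8;  a_1 = 1;  x_2 = (x_1 − 1)/3 = -3/8
  x_2 = -3/8;  a_2 = 0;  x_3 = (x_2 − 0)/3 = -1/8
  x_3 = -1/8;  a_3 = 1;  x_4 = (x_3 − 1)/3 = -3/8
  x_4 = -3/8;  a_4 = 0;  x_5 = (x_4 − 0)/3 = -1/8
Digits: (1, 1, 0, 1, 0).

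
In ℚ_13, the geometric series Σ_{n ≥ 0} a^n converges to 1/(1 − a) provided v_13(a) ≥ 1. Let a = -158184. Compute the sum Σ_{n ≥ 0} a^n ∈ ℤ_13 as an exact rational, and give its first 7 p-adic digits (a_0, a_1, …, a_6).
Σ a^n = 1/(1 − a) = 1/158185;  first 7 digits = (1, 0, 0, 6, 7, 12, 9)

v_13(a) = 3 ≥ 1, so the series converges in ℤ_13 to 1/(1 − a) = 1/(1 − (-158184)) = 1/158185. Expand this rational in ℤ_13: compute digits iteratively via d_i = x_i mod 13, x_{i+1} = (x_i − d_i)/13. The first 7 digits are (1, 0, 0, 6, 7, 12, 9).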